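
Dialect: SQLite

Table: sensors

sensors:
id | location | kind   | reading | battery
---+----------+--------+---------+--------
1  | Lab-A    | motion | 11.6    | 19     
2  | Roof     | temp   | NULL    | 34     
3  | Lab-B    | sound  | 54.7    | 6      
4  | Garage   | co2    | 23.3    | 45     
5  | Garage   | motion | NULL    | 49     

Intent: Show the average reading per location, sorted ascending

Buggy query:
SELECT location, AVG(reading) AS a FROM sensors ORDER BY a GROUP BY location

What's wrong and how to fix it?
Bug: ORDER BY appears before GROUP BY; SQL clause order requires GROUP BY first

Fix: Move ORDER BY to the end, after GROUP BY

Corrected query:
SELECT location, AVG(reading) AS a FROM sensors GROUP BY location ORDER BY a

Result:
location | a   
---------+-----
Roof     | NULL
Lab-A    | 11.6
Garage   | 23.3
Lab-B    | 54.7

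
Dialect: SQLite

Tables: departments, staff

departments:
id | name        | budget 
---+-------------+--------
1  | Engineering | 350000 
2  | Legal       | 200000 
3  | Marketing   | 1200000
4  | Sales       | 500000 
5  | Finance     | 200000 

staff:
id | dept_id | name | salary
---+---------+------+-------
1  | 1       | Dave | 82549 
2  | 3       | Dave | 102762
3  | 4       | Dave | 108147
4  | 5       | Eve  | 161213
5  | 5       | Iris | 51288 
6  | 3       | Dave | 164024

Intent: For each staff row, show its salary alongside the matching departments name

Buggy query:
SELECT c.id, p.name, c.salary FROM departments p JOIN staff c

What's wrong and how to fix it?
Bug: JOIN with no ON clause produces a cartesian product; every staff row pairs with every departments row

Fix: Specify the join condition linking the foreign key to the parent id

Corrected query:
SELECT c.id, p.name, c.salary FROM departments p JOIN staff c ON c.dept_id = p.id

Result:
id | name        | salary
---+-------------+-------
1  | Engineering | 82549 
2  | Marketing   | 102762
3  | Sales       | 108147
4  | Finance     | 161213
5  | Finance     | 51288 
6  | Marketing   | 164024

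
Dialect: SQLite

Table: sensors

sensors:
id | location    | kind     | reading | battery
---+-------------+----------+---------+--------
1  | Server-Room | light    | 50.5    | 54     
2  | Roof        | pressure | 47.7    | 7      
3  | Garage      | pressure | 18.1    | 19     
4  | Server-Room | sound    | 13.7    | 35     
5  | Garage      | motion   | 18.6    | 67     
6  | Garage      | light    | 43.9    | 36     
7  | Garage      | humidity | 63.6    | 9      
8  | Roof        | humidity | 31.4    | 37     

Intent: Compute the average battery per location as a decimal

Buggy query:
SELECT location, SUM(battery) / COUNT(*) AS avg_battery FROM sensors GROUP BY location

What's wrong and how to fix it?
Bug: SUM(battery) and COUNT(*) are both integers; the division truncates the fractional part

Fix: Multiply by 1.0 (or CAST to REAL) to force floating-point division

Corrected query:
SELECT location, SUM(battery) * 1.0 / COUNT(*) AS avg_battery FROM sensors GROUP BY location

Result:
location    | avg_battery
------------+------------
Garage      | 32.75      
Roof        | 22         
Server-Room | 44.5       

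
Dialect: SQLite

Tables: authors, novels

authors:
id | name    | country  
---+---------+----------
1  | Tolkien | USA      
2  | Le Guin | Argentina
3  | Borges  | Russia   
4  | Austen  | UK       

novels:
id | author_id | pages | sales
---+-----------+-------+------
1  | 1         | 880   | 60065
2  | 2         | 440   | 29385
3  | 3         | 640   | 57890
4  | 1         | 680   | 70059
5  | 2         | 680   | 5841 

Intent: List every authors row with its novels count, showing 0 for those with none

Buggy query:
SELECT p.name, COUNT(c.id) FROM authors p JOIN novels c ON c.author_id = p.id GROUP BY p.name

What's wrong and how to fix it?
Bug: INNER JOIN drops authors rows that have no matching novels rows

Fix: Switch to LEFT JOIN to retain unmatched parent rows

Corrected query:
SELECT p.name, COUNT(c.id) FROM authors p LEFT JOIN novels c ON c.author_id = p.id GROUP BY p.name

Result:
name    | COUNT(c.id)
--------+------------
Austen  | 0          
Borges  | 1          
Le Guin | 2          
Tolkien | 2          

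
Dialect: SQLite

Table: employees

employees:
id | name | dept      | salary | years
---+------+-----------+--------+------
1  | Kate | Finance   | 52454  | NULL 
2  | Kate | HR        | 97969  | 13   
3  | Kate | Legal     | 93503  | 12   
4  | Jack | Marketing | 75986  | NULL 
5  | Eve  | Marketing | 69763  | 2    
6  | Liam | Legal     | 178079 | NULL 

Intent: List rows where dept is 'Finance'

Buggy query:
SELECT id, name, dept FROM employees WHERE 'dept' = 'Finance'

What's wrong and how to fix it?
Bug: 'dept' in single quotes is a string literal, not the column; the comparison is literal-vs-literal and never true

Fix: Remove the quotes around the column name (or use double quotes for an identifier)

Corrected query:
SELECT id, name, dept FROM employees WHERE dept = 'Finance'

Result:
id | name | dept   
---+------+--------
1  | Kate | Finance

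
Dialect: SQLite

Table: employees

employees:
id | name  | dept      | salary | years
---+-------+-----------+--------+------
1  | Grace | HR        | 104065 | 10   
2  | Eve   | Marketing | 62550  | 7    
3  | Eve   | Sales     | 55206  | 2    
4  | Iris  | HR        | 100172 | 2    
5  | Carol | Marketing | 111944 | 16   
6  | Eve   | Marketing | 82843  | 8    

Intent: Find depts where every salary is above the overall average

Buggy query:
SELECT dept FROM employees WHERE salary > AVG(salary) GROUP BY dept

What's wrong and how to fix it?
Bug: WHERE evaluates per row before aggregation, so AVG() is unavailable

Fix: Use a subquery for AVG and a HAVING MIN(...) filter so the condition holds for every row in the group

Corrected query:
SELECT dept FROM employees GROUP BY dept HAVING MIN(salary) > (SELECT AVG(salary) FROM employees)

Result:
dept
----
HR  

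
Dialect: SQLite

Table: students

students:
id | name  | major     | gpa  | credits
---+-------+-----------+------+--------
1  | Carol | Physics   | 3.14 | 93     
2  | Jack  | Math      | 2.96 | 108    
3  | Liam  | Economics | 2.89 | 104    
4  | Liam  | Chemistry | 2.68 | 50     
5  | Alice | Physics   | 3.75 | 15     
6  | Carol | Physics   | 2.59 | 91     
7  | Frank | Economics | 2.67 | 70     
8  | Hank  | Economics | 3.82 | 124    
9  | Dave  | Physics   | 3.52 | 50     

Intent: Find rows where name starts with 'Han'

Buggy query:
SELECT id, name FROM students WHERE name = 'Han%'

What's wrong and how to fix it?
Bug: Wildcards only work with LIKE; '=' treats '%' as a literal character

Fix: Use LIKE for wildcard pattern matching

Corrected query:
SELECT id, name FROM students WHERE name LIKE 'Han%'

Result:
id | name
---+-----
8  | Hank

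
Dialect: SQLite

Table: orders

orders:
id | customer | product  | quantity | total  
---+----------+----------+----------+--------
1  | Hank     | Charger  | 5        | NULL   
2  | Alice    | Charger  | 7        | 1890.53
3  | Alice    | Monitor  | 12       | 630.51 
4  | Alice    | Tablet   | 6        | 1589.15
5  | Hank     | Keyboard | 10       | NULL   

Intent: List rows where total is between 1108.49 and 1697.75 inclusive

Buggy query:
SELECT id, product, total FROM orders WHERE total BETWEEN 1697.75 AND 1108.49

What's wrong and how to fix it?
Bug: The bounds are reversed; BETWEEN a AND b requires a <= b to match anything

Fix: Write BETWEEN 1108.49 AND 1697.75

Corrected query:
SELECT id, product, total FROM orders WHERE total BETWEEN 1108.49 AND 1697.75

Result:
id | product | total  
---+---------+--------
4  | Tablet  | 1589.15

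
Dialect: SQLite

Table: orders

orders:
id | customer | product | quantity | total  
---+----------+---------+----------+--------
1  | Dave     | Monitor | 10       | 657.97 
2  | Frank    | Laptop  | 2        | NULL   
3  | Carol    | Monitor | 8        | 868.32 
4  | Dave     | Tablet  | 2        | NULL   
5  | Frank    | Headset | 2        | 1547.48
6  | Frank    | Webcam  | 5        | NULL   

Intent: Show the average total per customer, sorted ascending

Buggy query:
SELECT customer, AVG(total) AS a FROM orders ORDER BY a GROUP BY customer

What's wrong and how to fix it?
Bug: ORDER BY appears before GROUP BY; SQL clause order requires GROUP BY first

Fix: Move ORDER BY to the end, after GROUP BY

Corrected query:
SELECT customer, AVG(total) AS a FROM orders GROUP BY customer ORDER BY a

Result:
customer | a      
---------+--------
Dave     | 657.97 
Carol    | 868.32 
Frank    | 1547.48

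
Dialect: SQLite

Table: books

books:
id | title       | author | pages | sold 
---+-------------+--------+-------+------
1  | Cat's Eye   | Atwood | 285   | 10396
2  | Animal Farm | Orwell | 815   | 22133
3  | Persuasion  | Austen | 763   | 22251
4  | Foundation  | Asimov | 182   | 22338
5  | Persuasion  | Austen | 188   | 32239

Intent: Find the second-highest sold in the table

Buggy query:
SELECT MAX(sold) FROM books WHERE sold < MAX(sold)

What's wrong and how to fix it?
Bug: MAX(sold) on the right of the comparison is an aggregate-in-WHERE error

Fix: Put the inner MAX in a scalar subquery

Corrected query:
SELECT MAX(sold) FROM books WHERE sold < (SELECT MAX(sold) FROM books)

Result:
MAX(sold)
---------
22338    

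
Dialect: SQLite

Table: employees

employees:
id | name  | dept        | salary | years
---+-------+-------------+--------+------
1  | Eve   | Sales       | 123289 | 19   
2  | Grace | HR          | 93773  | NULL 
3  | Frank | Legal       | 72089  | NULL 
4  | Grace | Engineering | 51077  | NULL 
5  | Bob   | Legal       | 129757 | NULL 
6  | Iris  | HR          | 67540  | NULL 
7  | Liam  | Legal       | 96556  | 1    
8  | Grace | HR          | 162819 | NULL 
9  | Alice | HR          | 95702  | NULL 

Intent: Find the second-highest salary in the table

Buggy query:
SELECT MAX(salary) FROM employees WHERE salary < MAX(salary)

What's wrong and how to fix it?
Bug: MAX(salary) on the right of the comparison is an aggregate-in-WHERE error

Fix: Put the inner MAX in a scalar subquery

Corrected query:
SELECT MAX(salary) FROM employees WHERE salary < (SELECT MAX(salary) FROM employees)

Result:
MAX(salary)
-----------
129757     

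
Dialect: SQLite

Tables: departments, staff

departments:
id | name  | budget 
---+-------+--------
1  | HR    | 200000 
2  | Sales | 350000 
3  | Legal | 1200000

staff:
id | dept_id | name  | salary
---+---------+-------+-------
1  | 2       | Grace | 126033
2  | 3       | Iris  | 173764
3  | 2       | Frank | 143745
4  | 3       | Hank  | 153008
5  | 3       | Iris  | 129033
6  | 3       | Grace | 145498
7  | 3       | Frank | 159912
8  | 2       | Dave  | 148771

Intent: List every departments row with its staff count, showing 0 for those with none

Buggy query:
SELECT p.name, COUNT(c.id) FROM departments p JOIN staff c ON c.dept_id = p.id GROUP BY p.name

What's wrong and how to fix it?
Bug: An inner join excludes parents with zero children

Fix: Use LEFT JOIN so parents without children still appear (COUNT(c.id) gives 0)

Corrected query:
SELECT p.name, COUNT(c.id) FROM departments p LEFT JOIN staff c ON c.dept_id = p.id GROUP BY p.name

Result:
name  | COUNT(c.id)
------+------------
HR    | 0          
Legal | 5          
Sales | 3          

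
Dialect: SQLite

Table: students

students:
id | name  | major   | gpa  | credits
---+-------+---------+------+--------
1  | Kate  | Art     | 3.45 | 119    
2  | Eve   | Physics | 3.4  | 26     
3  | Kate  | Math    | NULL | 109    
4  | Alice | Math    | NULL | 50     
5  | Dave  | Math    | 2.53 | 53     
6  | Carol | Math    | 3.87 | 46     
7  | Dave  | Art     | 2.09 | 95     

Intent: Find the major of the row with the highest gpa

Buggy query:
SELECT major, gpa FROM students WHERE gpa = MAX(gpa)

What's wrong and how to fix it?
Bug: WHERE is evaluated per row; an aggregate over the whole table isn't defined there

Fix: Use a subquery: WHERE gpa = (SELECT MAX(gpa) FROM students)

Corrected query:
SELECT major, gpa FROM students WHERE gpa = (SELECT MAX(gpa) FROM students)

Result:
major | gpa 
------+-----
Math  | 3.87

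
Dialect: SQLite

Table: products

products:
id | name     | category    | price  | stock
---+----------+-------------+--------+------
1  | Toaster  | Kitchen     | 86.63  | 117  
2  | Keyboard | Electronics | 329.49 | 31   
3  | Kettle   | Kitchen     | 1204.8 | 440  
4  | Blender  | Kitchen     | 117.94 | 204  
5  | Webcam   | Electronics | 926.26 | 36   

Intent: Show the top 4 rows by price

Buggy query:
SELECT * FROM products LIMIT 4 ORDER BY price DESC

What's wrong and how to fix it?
Bug: LIMIT must come after ORDER BY

Fix: Sort with ORDER BY, then apply LIMIT

Corrected query:
SELECT * FROM products ORDER BY price DESC LIMIT 4

Result:
id | name     | category    | price  | stock
---+----------+-------------+--------+------
3  | Kettle   | Kitchen     | 1204.8 | 440  
5  | Webcam   | Electronics | 926.26 | 36   
2  | Keyboard | Electronics | 329.49 | 31   
4  | Blender  | Kitchen     | 117.94 | 204  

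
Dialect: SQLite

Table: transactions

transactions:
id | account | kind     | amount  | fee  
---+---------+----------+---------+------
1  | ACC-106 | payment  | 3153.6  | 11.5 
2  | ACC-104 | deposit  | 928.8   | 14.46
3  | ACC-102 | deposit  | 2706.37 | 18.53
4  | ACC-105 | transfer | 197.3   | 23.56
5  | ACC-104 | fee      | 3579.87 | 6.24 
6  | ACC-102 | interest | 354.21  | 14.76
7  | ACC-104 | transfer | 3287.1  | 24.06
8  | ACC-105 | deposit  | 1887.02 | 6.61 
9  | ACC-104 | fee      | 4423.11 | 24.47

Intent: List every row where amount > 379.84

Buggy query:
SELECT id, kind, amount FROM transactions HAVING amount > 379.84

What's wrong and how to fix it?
Bug: This is a non-aggregate query (no GROUP BY, no aggregates), so in SQLite the HAVING clause is invalid here; a row-level condition belongs in WHERE

Fix: Use WHERE for row-level filtering

Corrected query:
SELECT id, kind, amount FROM transactions WHERE amount > 379.84

Result:
id | kind     | amount 
---+----------+--------
1  | payment  | 3153.6 
2  | deposit  | 928.8  
3  | deposit  | 2706.37
5  | fee      | 3579.87
7  | transfer | 3287.1 
8  | deposit  | 1887.02
9  | fee      | 4423.11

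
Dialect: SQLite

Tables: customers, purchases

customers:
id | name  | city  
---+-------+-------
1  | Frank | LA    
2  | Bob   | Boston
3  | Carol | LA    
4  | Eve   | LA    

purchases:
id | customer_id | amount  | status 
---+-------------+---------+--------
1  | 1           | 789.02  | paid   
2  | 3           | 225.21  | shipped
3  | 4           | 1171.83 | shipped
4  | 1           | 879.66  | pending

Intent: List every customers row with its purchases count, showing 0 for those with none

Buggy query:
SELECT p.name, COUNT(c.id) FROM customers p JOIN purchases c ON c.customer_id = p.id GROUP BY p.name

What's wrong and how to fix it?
Bug: An inner join excludes parents with zero children

Fix: Use LEFT JOIN so parents without children still appear (COUNT(c.id) gives 0)

Corrected query:
SELECT p.name, COUNT(c.id) FROM customers p LEFT JOIN purchases c ON c.customer_id = p.id GROUP BY p.name

Result:
name  | COUNT(c.id)
------+------------
Bob   | 0          
Carol | 1          
Eve   | 1          
Frank | 2          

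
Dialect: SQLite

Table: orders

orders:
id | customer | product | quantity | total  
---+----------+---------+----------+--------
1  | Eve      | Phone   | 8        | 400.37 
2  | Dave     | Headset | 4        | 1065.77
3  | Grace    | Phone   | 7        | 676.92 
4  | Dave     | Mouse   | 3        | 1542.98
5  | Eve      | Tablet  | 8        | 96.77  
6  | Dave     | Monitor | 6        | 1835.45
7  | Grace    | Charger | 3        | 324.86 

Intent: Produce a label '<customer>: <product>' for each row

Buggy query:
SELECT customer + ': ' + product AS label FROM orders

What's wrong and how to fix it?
Bug: '+' is numeric addition; on text columns SQLite converts them to 0 instead of concatenating

Fix: Replace + with || to concatenate text

Corrected query:
SELECT customer || ': ' || product AS label FROM orders

Result:
label         
--------------
Eve: Phone    
Dave: Headset 
Grace: Phone  
Dave: Mouse   
Eve: Tablet   
Dave: Monitor 
Grace: Charger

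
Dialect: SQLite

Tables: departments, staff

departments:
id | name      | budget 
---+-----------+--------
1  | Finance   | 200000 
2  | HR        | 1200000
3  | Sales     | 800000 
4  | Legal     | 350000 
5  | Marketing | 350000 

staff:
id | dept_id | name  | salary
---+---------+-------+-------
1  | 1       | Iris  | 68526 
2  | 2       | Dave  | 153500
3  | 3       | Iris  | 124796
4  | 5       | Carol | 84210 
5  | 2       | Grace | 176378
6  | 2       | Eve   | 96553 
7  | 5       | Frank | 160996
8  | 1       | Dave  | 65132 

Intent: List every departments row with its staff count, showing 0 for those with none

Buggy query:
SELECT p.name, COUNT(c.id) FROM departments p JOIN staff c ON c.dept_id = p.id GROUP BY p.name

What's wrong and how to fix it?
Bug: An inner join excludes parents with zero children

Fix: Switch to LEFT JOIN to retain unmatched parent rows

Corrected query:
SELECT p.name, COUNT(c.id) FROM departments p LEFT JOIN staff c ON c.dept_id = p.id GROUP BY p.name

Result:
name      | COUNT(c.id)
----------+------------
Finance   | 2          
HR        | 3          
Legal     | 0          
Marketing | 2          
Sales     | 1          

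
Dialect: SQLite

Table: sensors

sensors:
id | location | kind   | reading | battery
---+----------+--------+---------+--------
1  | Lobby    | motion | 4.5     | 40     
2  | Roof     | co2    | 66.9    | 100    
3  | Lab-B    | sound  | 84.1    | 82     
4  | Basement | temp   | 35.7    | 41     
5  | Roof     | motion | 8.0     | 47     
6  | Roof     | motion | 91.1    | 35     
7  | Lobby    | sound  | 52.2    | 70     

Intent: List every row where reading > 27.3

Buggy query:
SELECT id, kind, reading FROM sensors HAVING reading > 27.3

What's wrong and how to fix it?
Bug: This is a non-aggregate query (no GROUP BY, no aggregates), so in SQLite the HAVING clause is invalid here; a row-level condition belongs in WHERE

Fix: Replace HAVING with WHERE since the condition applies to individual rows

Corrected query:
SELECT id, kind, reading FROM sensors WHERE reading > 27.3

Result:
id | kind   | reading
---+--------+--------
2  | co2    | 66.9   
3  | sound  | 84.1   
4  | temp   | 35.7   
6  | motion | 91.1   
7  | sound  | 52.2   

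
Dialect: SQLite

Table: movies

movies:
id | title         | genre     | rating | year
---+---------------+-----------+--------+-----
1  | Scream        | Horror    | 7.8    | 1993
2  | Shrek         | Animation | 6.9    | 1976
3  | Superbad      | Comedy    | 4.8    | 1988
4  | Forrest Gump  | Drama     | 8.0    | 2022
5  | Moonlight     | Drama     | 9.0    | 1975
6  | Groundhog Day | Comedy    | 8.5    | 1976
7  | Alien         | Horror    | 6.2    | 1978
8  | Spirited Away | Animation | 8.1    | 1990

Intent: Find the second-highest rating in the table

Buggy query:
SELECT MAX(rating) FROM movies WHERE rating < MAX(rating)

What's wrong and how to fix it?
Bug: The inner MAX is an aggregate inside WHERE, which is not allowed

Fix: Put the inner MAX in a scalar subquery

Corrected query:
SELECT MAX(rating) FROM movies WHERE rating < (SELECT MAX(rating) FROM movies)

Result:
MAX(rating)
-----------
8.5        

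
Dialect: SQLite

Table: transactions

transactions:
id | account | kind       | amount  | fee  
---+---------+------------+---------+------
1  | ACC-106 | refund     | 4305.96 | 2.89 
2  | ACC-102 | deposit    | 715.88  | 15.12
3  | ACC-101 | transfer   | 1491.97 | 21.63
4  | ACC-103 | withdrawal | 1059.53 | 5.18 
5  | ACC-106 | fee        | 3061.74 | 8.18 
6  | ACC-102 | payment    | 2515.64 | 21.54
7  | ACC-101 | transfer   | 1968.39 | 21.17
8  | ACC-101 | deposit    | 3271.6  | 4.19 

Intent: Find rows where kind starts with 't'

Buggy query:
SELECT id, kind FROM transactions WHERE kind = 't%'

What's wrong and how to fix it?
Bug: Wildcards only work with LIKE; '=' treats '%' as a literal character

Fix: Use LIKE for wildcard pattern matching

Corrected query:
SELECT id, kind FROM transactions WHERE kind LIKE 't%'

Result:
id | kind    
---+---------
3  | transfer
7  | transfer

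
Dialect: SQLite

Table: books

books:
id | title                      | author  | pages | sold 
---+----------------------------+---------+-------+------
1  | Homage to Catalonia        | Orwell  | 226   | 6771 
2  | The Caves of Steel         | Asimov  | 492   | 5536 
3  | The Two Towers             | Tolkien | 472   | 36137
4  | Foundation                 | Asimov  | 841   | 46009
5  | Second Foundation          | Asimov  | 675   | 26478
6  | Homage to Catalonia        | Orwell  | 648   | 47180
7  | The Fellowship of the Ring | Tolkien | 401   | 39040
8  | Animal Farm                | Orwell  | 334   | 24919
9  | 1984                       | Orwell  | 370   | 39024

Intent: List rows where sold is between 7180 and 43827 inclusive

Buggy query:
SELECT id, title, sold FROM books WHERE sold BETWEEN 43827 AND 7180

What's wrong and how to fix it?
Bug: The bounds are reversed; BETWEEN a AND b requires a <= b to match anything

Fix: Swap the bounds so the smaller value comes first

Corrected query:
SELECT id, title, sold FROM books WHERE sold BETWEEN 7180 AND 43827

Result:
id | title                      | sold 
---+----------------------------+------
3  | The Two Towers             | 36137
5  | Second Foundation          | 26478
7  | The Fellowship of the Ring | 39040
8  | Animal Farm                | 24919
9  | 1984                       | 39024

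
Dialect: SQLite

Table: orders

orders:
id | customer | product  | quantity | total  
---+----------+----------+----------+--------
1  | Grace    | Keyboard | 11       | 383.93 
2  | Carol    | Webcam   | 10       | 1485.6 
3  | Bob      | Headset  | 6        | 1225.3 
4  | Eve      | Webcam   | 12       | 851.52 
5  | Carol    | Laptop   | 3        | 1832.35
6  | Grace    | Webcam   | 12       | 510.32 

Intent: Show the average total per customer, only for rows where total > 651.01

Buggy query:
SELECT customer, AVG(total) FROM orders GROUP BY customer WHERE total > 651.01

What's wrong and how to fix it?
Bug: WHERE cannot follow GROUP BY

Fix: Place WHERE between FROM and GROUP BY

Corrected query:
SELECT customer, AVG(total) FROM orders WHERE total > 651.01 GROUP BY customer

Result:
customer | AVG(total)
---------+-----------
Bob      | 1225.3    
Carol    | 1658.975  
Eve      | 851.52    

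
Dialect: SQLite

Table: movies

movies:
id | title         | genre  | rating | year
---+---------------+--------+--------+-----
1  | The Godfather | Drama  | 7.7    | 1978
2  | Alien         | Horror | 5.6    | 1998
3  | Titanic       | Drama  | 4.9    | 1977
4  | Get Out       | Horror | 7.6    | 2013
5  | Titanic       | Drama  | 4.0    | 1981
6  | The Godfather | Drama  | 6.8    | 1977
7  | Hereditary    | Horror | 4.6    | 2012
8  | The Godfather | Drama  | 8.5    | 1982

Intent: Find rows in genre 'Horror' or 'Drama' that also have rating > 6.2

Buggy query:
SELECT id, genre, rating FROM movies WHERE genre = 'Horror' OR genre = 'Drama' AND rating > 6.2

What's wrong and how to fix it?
Bug: AND binds tighter than OR, so this parses as genre = 'Horror' OR (genre = 'Drama' AND rating > 6.2)

Fix: Add parentheses around the OR so the AND applies to both alternatives

Corrected query:
SELECT id, genre, rating FROM movies WHERE (genre = 'Horror' OR genre = 'Drama') AND rating > 6.2

Result:
id | genre  | rating
---+--------+-------
1  | Drama  | 7.7   
4  | Horror | 7.6   
6  | Drama  | 6.8   
8  | Drama  | 8.5   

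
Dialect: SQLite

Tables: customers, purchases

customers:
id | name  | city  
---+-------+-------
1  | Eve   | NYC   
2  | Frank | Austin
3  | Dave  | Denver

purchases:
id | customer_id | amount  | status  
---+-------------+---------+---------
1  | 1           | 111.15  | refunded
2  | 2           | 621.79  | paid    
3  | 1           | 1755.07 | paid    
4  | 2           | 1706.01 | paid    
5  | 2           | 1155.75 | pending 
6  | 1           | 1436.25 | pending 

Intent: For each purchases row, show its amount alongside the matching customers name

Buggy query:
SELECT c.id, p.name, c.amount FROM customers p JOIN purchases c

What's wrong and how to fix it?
Bug: Missing join condition: each purchases row is matched to all customers rows instead of just its own

Fix: Add ON c.customer_id = p.id to the JOIN

Corrected query:
SELECT c.id, p.name, c.amount FROM customers p JOIN purchases c ON c.customer_id = p.id

Result:
id | name  | amount 
---+-------+--------
1  | Eve   | 111.15 
2  | Frank | 621.79 
3  | Eve   | 1755.07
4  | Frank | 1706.01
5  | Frank | 1155.75
6  | Eve   | 1436.25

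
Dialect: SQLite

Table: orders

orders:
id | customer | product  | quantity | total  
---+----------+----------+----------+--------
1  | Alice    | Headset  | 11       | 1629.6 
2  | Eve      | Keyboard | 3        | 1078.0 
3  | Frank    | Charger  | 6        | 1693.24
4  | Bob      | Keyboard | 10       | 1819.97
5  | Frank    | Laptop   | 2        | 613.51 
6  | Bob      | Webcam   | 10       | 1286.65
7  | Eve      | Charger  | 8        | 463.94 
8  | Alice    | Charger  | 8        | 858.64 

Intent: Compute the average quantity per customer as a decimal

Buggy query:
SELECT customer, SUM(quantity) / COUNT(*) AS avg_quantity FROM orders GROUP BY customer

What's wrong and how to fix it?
Bug: SUM(quantity) and COUNT(*) are both integers; the division truncates the fractional part

Fix: Multiply by 1.0 (or CAST to REAL) to force floating-point division

Corrected query:
SELECT customer, SUM(quantity) * 1.0 / COUNT(*) AS avg_quantity FROM orders GROUP BY customer

Result:
customer | avg_quantity
---------+-------------
Alice    | 9.5         
Bob      | 10          
Eve      | 5.5         
Frank    | 4           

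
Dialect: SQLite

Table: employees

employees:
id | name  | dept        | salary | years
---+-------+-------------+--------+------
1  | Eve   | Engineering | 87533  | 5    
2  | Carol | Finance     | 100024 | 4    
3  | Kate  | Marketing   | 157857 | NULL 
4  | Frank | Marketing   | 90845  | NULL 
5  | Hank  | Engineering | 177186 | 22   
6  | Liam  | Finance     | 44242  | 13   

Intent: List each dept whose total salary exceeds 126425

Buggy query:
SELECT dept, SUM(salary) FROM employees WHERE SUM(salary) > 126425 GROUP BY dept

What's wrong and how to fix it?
Bug: Aggregate functions cannot appear in a WHERE clause

Fix: Move the aggregate condition to a HAVING clause

Corrected query:
SELECT dept, SUM(salary) FROM employees GROUP BY dept HAVING SUM(salary) > 126425

Result:
dept        | SUM(salary)
------------+------------
Engineering | 264719     
Finance     | 144266     
Marketing   | 248702     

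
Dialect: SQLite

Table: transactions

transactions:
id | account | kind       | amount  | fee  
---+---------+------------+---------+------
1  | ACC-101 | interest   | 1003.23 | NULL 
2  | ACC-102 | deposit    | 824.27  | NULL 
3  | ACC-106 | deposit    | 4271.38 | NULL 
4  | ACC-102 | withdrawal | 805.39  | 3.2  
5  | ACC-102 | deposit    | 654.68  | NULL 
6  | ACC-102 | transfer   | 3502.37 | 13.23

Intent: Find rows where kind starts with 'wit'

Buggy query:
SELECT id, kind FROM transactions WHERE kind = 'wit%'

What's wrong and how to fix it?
Bug: Wildcards only work with LIKE; '=' treats '%' as a literal character

Fix: Replace '=' with LIKE so 'wit%' is treated as a pattern

Corrected query:
SELECT id, kind FROM transactions WHERE kind LIKE 'wit%'

Result:
id | kind      
---+-----------
4  | withdrawal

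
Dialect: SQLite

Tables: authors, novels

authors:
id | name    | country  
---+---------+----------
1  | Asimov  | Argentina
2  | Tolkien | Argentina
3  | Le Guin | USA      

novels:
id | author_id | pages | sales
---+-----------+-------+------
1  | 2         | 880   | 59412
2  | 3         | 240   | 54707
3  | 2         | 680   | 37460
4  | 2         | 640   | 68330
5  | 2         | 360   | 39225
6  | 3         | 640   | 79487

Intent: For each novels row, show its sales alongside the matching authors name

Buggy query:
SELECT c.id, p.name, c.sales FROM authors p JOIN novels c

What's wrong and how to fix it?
Bug: Missing join condition: each novels row is matched to all authors rows instead of just its own

Fix: Add ON c.author_id = p.id to the JOIN

Corrected query:
SELECT c.id, p.name, c.sales FROM authors p JOIN novels c ON c.author_id = p.id

Result:
id | name    | sales
---+---------+------
1  | Tolkien | 59412
2  | Le Guin | 54707
3  | Tolkien | 37460
4  | Tolkien | 68330
5  | Tolkien | 39225
6  | Le Guin | 79487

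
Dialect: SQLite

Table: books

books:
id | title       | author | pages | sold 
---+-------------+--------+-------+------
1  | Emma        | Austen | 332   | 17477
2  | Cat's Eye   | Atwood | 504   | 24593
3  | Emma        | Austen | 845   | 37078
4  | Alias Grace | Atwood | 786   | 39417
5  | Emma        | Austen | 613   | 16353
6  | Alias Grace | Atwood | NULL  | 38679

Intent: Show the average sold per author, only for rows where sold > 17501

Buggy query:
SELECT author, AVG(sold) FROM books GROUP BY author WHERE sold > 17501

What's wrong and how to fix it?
Bug: Row-level WHERE must come before GROUP BY in the clause order

Fix: Place WHERE between FROM and GROUP BY

Corrected query:
SELECT author, AVG(sold) FROM books WHERE sold > 17501 GROUP BY author

Result:
author | AVG(sold)   
-------+-------------
Atwood | 34229.666667
Austen | 37078       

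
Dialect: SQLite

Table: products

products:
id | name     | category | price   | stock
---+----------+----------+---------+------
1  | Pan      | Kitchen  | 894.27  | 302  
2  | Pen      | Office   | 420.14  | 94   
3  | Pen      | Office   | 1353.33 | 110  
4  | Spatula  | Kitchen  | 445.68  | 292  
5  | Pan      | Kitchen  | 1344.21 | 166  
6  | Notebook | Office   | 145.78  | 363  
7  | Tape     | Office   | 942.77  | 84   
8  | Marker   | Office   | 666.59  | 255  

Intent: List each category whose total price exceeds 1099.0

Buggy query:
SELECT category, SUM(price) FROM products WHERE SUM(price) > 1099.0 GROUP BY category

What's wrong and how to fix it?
Bug: WHERE runs before GROUP BY, so aggregates aren't available there

Fix: Use HAVING (which filters groups after aggregation) instead of WHERE

Corrected query:
SELECT category, SUM(price) FROM products GROUP BY category HAVING SUM(price) > 1099.0

Result:
category | SUM(price)
---------+-----------
Kitchen  | 2684.16   
Office   | 3528.61   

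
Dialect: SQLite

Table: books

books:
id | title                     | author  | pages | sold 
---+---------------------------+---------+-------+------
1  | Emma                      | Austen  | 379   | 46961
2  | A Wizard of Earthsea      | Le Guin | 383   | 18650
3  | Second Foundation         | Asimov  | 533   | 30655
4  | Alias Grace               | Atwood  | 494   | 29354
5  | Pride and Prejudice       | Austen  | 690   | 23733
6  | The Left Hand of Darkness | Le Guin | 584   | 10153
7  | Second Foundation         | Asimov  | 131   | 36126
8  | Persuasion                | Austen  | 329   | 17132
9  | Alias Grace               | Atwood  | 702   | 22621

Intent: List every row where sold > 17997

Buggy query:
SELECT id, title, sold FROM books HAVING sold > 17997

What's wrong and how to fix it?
Bug: HAVING filters the output of aggregation, but this query has no GROUP BY and no aggregate functions, so SQLite rejects it (HAVING clause on a non-aggregate query); the condition here is per row

Fix: Replace HAVING with WHERE since the condition applies to individual rows

Corrected query:
SELECT id, title, sold FROM books WHERE sold > 17997

Result:
id | title                | sold 
---+----------------------+------
1  | Emma                 | 46961
2  | A Wizard of Earthsea | 18650
3  | Second Foundation    | 30655
4  | Alias Grace          | 29354
5  | Pride and Prejudice  | 23733
7  | Second Foundation    | 36126
9  | Alias Grace          | 22621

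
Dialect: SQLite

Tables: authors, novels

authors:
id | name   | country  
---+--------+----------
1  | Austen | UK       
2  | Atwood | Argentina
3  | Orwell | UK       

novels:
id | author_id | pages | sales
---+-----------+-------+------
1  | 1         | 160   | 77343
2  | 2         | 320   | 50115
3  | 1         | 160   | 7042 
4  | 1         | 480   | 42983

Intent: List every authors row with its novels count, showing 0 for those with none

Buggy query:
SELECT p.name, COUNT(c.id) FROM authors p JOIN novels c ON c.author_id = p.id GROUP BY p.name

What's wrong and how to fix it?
Bug: An inner join excludes parents with zero children

Fix: Use LEFT JOIN so parents without children still appear (COUNT(c.id) gives 0)

Corrected query:
SELECT p.name, COUNT(c.id) FROM authors p LEFT JOIN novels c ON c.author_id = p.id GROUP BY p.name

Result:
name   | COUNT(c.id)
-------+------------
Atwood | 1          
Austen | 3          
Orwell | 0          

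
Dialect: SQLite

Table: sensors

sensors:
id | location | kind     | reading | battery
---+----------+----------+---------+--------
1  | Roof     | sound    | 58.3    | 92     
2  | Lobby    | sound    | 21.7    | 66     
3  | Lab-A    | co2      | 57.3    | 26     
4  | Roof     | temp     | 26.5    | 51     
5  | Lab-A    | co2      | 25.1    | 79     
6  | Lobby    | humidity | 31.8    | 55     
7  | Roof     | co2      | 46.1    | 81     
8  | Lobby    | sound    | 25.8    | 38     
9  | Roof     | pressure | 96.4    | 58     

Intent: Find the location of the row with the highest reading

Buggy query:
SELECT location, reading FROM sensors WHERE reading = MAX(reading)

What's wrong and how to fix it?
Bug: MAX(reading) is an aggregate and cannot be used directly in WHERE

Fix: Use a subquery: WHERE reading = (SELECT MAX(reading) FROM sensors)

Corrected query:
SELECT location, reading FROM sensors WHERE reading = (SELECT MAX(reading) FROM sensors)

Result:
location | reading
---------+--------
Roof     | 96.4   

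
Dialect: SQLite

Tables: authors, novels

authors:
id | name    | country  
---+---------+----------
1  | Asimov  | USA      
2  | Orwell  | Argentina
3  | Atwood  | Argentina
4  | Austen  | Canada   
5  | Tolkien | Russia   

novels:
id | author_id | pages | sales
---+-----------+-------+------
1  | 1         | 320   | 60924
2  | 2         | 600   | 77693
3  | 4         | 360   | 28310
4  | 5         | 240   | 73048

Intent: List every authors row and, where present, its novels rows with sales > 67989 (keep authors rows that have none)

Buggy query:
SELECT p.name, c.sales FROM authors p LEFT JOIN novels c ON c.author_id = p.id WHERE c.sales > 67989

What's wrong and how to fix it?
Bug: Filtering c.sales in WHERE discards the NULL rows produced by LEFT JOIN, turning it into an inner join

Fix: Move the right-table condition into the ON clause so unmatched parents are kept

Corrected query:
SELECT p.name, c.sales FROM authors p LEFT JOIN novels c ON c.author_id = p.id AND c.sales > 67989

Result:
name    | sales
--------+------
Asimov  | NULL 
Orwell  | 77693
Atwood  | NULL 
Austen  | NULL 
Tolkien | 73048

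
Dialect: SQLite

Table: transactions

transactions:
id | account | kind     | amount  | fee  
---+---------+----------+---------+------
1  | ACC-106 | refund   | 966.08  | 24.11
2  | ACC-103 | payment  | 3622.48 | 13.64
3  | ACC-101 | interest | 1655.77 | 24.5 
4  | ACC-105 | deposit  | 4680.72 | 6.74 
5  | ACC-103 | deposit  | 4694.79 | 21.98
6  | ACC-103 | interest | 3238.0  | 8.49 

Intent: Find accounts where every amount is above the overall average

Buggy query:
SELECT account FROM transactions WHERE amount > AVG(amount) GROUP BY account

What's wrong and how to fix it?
Bug: WHERE evaluates per row before aggregation, so AVG() is unavailable

Fix: Use a subquery for AVG and a HAVING MIN(...) filter so the condition holds for every row in the group

Corrected query:
SELECT account FROM transactions GROUP BY account HAVING MIN(amount) > (SELECT AVG(amount) FROM transactions)

Result:
account
-------
ACC-103
ACC-105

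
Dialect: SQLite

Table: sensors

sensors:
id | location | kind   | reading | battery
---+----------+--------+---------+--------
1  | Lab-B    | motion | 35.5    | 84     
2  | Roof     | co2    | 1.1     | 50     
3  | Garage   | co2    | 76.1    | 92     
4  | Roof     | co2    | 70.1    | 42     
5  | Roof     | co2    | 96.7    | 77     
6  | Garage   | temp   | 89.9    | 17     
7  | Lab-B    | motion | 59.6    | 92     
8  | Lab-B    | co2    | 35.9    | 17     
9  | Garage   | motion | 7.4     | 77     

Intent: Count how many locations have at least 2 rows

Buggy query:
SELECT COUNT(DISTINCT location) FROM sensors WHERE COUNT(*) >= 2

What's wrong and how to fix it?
Bug: WHERE filters individual rows, not groups, so a group-level COUNT is invalid there

Fix: Use a subquery that GROUPs and filters with HAVING, then count its rows

Corrected query:
SELECT COUNT(*) FROM (SELECT location FROM sensors GROUP BY location HAVING COUNT(*) >= 2)

Result:
COUNT(*)
--------
3       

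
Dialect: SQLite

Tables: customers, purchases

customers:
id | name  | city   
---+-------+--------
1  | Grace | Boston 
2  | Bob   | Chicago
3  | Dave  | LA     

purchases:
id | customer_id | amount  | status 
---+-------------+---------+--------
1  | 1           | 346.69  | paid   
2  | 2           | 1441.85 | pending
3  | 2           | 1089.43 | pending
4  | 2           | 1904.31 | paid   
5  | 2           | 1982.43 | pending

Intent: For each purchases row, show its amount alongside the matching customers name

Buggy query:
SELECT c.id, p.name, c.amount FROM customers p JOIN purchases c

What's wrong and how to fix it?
Bug: Missing join condition: each purchases row is matched to all customers rows instead of just its own

Fix: Add ON c.customer_id = p.id to the JOIN

Corrected query:
SELECT c.id, p.name, c.amount FROM customers p JOIN purchases c ON c.customer_id = p.id

Result:
id | name  | amount 
---+-------+--------
1  | Grace | 346.69 
2  | Bob   | 1441.85
3  | Bob   | 1089.43
4  | Bob   | 1904.31
5  | Bob   | 1982.43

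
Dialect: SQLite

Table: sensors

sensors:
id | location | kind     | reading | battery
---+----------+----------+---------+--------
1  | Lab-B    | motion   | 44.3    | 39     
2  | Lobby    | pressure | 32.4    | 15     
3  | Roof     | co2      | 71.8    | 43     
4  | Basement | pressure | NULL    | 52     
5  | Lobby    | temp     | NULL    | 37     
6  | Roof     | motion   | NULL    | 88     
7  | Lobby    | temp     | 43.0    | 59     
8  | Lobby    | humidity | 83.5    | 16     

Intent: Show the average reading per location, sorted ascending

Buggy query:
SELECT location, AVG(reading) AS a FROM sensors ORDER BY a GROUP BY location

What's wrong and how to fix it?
Bug: ORDER BY appears before GROUP BY; SQL clause order requires GROUP BY first

Fix: Reorder: SELECT … FROM … GROUP BY … ORDER BY …

Corrected query:
SELECT location, AVG(reading) AS a FROM sensors GROUP BY location ORDER BY a

Result:
location | a        
---------+----------
Basement | NULL     
Lab-B    | 44.3     
Lobby    | 52.966667
Roof     | 71.8     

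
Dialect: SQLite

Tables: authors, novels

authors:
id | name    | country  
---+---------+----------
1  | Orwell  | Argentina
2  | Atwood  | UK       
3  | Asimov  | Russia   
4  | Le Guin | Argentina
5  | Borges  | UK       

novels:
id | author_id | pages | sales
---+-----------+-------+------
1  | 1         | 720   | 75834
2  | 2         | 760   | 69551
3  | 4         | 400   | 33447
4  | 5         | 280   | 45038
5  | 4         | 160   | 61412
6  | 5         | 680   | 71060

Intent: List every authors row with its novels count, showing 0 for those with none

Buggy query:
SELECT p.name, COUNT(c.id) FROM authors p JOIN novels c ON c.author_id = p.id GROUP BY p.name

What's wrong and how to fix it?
Bug: An inner join excludes parents with zero children

Fix: Use LEFT JOIN so parents without children still appear (COUNT(c.id) gives 0)

Corrected query:
SELECT p.name, COUNT(c.id) FROM authors p LEFT JOIN novels c ON c.author_id = p.id GROUP BY p.name

Result:
name    | COUNT(c.id)
--------+------------
Asimov  | 0          
Atwood  | 1          
Borges  | 2          
Le Guin | 2          
Orwell  | 1          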